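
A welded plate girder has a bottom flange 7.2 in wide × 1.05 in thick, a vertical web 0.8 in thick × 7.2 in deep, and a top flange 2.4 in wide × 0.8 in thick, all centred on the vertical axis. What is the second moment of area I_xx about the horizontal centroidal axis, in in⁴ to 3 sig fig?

I_xx ≈ 149 in⁴

Decompose the section into non-overlapping parts with the origin at the bottom-left of its bounding rectangle.
Bottom plate: 7.2 × 1.05, A = 7.56 in², y = 0.525 in, Ī = 0.69458 in⁴.
Web plate: 0.8 × 7.2, A = 5.76 in², y = 4.65 in, Ī = 24.883 in⁴.
Top plate: 2.4 × 0.8, A = 1.92 in², y = 8.65 in, Ī = 0.1024 in⁴.
Centroid: ȳ = ΣA·y / ΣA = 3.1077 in.
Transfer each piece to the horizontal centroidal axis using Ī + A·d² with d = y − 3.1077:
  bottom plate: d = -2.5827 in → contributes +51.121 in⁴
  web plate: d = 1.5423 in → contributes +38.585 in⁴
  top plate: d = 5.5423 in → contributes +59.08 in⁴
Total I = 148.79 in⁴.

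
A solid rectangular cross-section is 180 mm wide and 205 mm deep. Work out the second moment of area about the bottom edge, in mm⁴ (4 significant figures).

I_base ≈ 5.169 × 10⁸ mm⁴

The section: 180 × 205, A = 36 900 mm², y = 102.5 mm, Ī = 129 226 875 mm⁴.
Transfer it to the bottom edge using Ī + A·d² with d = y − 0:
  the section: d = 102.5 mm → contributes +516 907 500 mm⁴
Total I = 516 907 500 mm⁴.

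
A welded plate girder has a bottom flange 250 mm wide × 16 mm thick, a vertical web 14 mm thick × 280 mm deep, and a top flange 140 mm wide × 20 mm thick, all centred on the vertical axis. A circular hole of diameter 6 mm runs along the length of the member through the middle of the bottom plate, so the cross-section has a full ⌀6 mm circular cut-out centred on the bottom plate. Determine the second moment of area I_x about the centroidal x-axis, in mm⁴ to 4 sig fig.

Break the section into simple shapes (no overlaps), measuring from the bottom-left corner of the bounding box.
Bottom plate: 250 × 16, A = 4 000 mm², y = 8 mm, Ī = 85333.3 mm⁴.
Web plate: 14 × 280, A = 3 920 mm², y = 156 mm, Ī = 25 610 667 mm⁴.
Top plate: 140 × 20, A = 2 800 mm², y = 306 mm, Ī = 93333.3 mm⁴.
Hole (subtracted): ⌀6, A = 28.2743 mm², y = 8 mm, Ī = 63.6173 mm⁴.
Centroid: ȳ = ΣA·y / ΣA = 140.304 mm.
Transfer each piece to the centroidal x-axis using Ī + A·d² with d = y − 140.304:
  bottom plate: d = -132.304 mm → contributes +70 102 918 mm⁴
  web plate: d = 15.6958 mm → contributes +26 576 393 mm⁴
  top plate: d = 165.696 mm → contributes +76 967 626 mm⁴
  hole: d = -132.304 mm → contributes −494 989 mm⁴
Total I = 173 151 948 mm⁴.

I_x ≈ 1.732 × 10⁸ mm⁴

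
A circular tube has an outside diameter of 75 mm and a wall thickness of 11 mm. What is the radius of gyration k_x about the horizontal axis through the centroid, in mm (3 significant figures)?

k_x ≈ 23.0 mm

Break the section into simple shapes (no overlaps), measuring from the bottom-left corner of the bounding box.
Outer circle: ⌀75, A = 4417.9 mm², y = 37.5 mm, Ī = 1 553 156 mm⁴.
Bore (subtracted): ⌀53, A = 2206.2 mm², y = 37.5 mm, Ī = 387 323 mm⁴.
By symmetry the centroid is at mid-height, ȳ = 37.5 mm.
All pieces are centred on the horizontal axis through the centroid, so I = ΣĪ (holes subtracted) = 1 165 832 mm⁴.
Radius of gyration: k = √(I/A) = √(1 165 832 / 2211.7) = 22.959 mm.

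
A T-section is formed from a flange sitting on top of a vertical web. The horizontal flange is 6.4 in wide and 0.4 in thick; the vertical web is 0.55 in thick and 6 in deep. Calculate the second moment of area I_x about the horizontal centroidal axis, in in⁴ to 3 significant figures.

Split into non-overlapping primitives; take the origin at the lower-left of the bounding box.
Flange: 6.4 × 0.4, A = 2.56 in², y = 6.2 in, Ī = 0.034133 in⁴.
Web: 0.55 × 6, A = 3.3 in², y = 3 in, Ī = 9.9 in⁴.
Centroid: ȳ = ΣA·y / ΣA = 4.398 in.
Transfer each piece to the horizontal centroidal axis using Ī + A·d² with d = y − 4.398:
  flange: d = 1.802 in → contributes +8.3474 in⁴
  web: d = -1.398 in → contributes +16.349 in⁴
Total I = 24.697 in⁴.

I_x ≈ 24.7 in⁴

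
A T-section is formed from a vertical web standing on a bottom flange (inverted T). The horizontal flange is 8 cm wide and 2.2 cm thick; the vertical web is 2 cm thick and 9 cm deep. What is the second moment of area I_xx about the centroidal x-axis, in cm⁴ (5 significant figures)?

I_xx ≈ 407.67 cm⁴

Split into non-overlapping primitives; take the origin at the lower-left of the bounding box.
Flange: 8 × 2.2, A = 17.6 cm², y = 1.1 cm, Ī = 7.098667 cm⁴.
Web: 2 × 9, A = 18 cm², y = 6.7 cm, Ī = 121.5 cm⁴.
Centroid: ȳ = ΣA·y / ΣA = 3.931461 cm.
Transfer each piece to the centroidal x-axis using Ī + A·d² with d = y − 3.931461:
  flange: d = -2.831461 cm → contributes +148.2009 cm⁴
  web: d = 2.768539 cm → contributes +259.4666 cm⁴
Total I = 407.6674 cm⁴.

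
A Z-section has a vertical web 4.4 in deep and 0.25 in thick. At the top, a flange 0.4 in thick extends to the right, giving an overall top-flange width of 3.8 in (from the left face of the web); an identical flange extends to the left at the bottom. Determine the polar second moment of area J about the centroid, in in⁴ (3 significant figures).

Treat the section as a set of non-overlapping primitives; coordinates are from the bounding-box lower-left.
Web: 0.25 × 4.4, A = 1.1 in², y = 2.2 in, Ī = 1.7747 in⁴.
Top flange (beyond web): 3.55 × 0.4, A = 1.42 in², y = 4.2 in, Ī = 0.018933 in⁴.
Bottom flange (beyond web): 3.55 × 0.4, A = 1.42 in², y = 0.2 in, Ī = 0.018933 in⁴.
Centroid: ȳ = ΣA·y / ΣA = 2.2 in.
Transfer each piece to the centroidal x-axis using Ī + A·d² with d = y − 2.2:
  web: d = 0 in → contributes +1.7747 in⁴
  top flange (beyond web): d = 2 in → contributes +5.6989 in⁴
  bottom flange (beyond web): d = -2 in → contributes +5.6989 in⁴
Total I = 13.173 in⁴.
For the y-axis: x̄ = 3.675 in.
Repeating about the centroidal y-axis gives I_y = 13.241 in⁴.
Polar second moment: J = I_x + I_y = 26.413 in⁴.

J ≈ 26.4 in⁴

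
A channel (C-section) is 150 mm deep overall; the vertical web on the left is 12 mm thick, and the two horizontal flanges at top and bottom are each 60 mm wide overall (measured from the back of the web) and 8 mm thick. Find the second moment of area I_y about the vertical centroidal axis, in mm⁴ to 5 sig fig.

I_y ≈ 6.5354 × 10⁵ mm⁴

Break the section into simple shapes (no overlaps), measuring from the bottom-left corner of the bounding box.
Web: 12 × 150, A = 1 800 mm², x = 6 mm, Ī = 21 600 mm⁴.
Top flange (beyond web): 48 × 8, A = 384 mm², x = 36 mm, Ī = 73 728 mm⁴.
Bottom flange (beyond web): 48 × 8, A = 384 mm², x = 36 mm, Ī = 73 728 mm⁴.
Centroid: x̄ = ΣA·x / ΣA = 14.97196 mm.
Transfer each piece to the vertical centroidal axis using Ī + A·d² with d = x − 14.97196:
  web: d = -8.971963 mm → contributes +166 493 mm⁴
  top flange (beyond web): d = 21.02804 mm → contributes +243524.5 mm⁴
  bottom flange (beyond web): d = 21.02804 mm → contributes +243524.5 mm⁴
Total I = 653 542 mm⁴.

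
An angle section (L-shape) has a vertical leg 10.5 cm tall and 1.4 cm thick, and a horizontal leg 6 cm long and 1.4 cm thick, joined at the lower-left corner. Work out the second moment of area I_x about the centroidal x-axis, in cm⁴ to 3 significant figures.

Decompose the section into non-overlapping parts with the origin at the bottom-left of its bounding rectangle.
Vertical leg: 1.4 × 10.5, A = 14.7 cm², y = 5.25 cm, Ī = 135.06 cm⁴.
Horizontal leg (remainder): 4.6 × 1.4, A = 6.44 cm², y = 0.7 cm, Ī = 1.0519 cm⁴.
Centroid: ȳ = ΣA·y / ΣA = 3.8639 cm.
Transfer each piece to the centroidal x-axis using Ī + A·d² with d = y − 3.8639:
  vertical leg: d = 1.3861 cm → contributes +163.3 cm⁴
  horizontal leg (remainder): d = -3.1639 cm → contributes +65.518 cm⁴
Total I = 228.82 cm⁴.

I_x ≈ 229 cm⁴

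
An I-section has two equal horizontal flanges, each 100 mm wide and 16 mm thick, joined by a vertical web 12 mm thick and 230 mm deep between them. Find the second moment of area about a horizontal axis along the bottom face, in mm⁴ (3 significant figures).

I_base ≈ 1.63 × 10⁸ mm⁴

Break the section into simple shapes (no overlaps), measuring from the bottom-left corner of the bounding box.
Bottom flange: 100 × 16, A = 1 600 mm², y = 8 mm, Ī = 34 133 mm⁴.
Web: 12 × 230, A = 2 760 mm², y = 131 mm, Ī = 12 167 000 mm⁴.
Top flange: 100 × 16, A = 1 600 mm², y = 254 mm, Ī = 34 133 mm⁴.
Transfer each piece to a horizontal axis along the bottom face using Ī + A·d² with d = y − 0:
  bottom flange: d = 8 mm → contributes +136 533 mm⁴
  web: d = 131 mm → contributes +59 531 360 mm⁴
  top flange: d = 254 mm → contributes +103 259 733 mm⁴
Total I = 162 927 627 mm⁴.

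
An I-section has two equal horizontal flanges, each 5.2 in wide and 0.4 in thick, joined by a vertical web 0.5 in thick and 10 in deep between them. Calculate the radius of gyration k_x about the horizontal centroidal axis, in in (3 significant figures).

Split into non-overlapping primitives; take the origin at the lower-left of the bounding box.
Bottom flange: 5.2 × 0.4, A = 2.08 in², y = 0.2 in, Ī = 0.027733 in⁴.
Web: 0.5 × 10, A = 5 in², y = 5.4 in, Ī = 41.667 in⁴.
Top flange: 5.2 × 0.4, A = 2.08 in², y = 10.6 in, Ī = 0.027733 in⁴.
By symmetry the centroid is at mid-height, ȳ = 5.4 in.
Transfer each piece to the horizontal centroidal axis using Ī + A·d² with d = y − 5.4:
  bottom flange: d = -5.2 in → contributes +56.271 in⁴
  web: d = 0 in → contributes +41.667 in⁴
  top flange: d = 5.2 in → contributes +56.271 in⁴
Total I = 154.21 in⁴.
Radius of gyration: k = √(I/A) = √(154.21 / 9.16) = 4.103 in.

k_x ≈ 4.10 in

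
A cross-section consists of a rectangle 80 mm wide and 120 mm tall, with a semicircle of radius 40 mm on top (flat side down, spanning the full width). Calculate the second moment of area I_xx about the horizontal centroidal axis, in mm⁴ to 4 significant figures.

I_xx ≈ 2.360 × 10⁷ mm⁴

Decompose the section into non-overlapping parts with the origin at the bottom-left of its bounding rectangle.
Rectangular body: 80 × 120, A = 9 600 mm², y = 60 mm, Ī = 11 520 000 mm⁴.
Semicircular cap: semicircle r = 40, A = 2513.27 mm², y = 136.977 mm, Ī = 280 978 mm⁴.
Centroid: ȳ = ΣA·y / ΣA = 75.9712 mm.
Transfer each piece to the horizontal centroidal axis using Ī + A·d² with d = y − 75.9712:
  rectangular body: d = -15.9712 mm → contributes +13 968 750 mm⁴
  semicircular cap: d = 61.0054 mm → contributes +9 634 515 mm⁴
Total I = 23 603 265 mm⁴.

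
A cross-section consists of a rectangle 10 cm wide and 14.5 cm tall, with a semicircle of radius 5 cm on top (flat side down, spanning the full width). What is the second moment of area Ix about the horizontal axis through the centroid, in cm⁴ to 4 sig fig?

Split into non-overlapping primitives; take the origin at the lower-left of the bounding box.
Rectangular body: 10 × 14.5, A = 145 cm², y = 7.25 cm, Ī = 2540.52 cm⁴.
Semicircular cap: semicircle r = 5, A = 39.2699 cm², y = 16.6221 cm, Ī = 68.5981 cm⁴.
Centroid: ȳ = ΣA·y / ΣA = 9.24729 cm.
Transfer each piece to the horizontal axis through the centroid using Ī + A·d² with d = y − 9.24729:
  rectangular body: d = -1.99729 cm → contributes +3118.95 cm⁴
  semicircular cap: d = 7.37478 cm → contributes +2204.38 cm⁴
Total I = 5323.33 cm⁴.

Ix ≈ 5323 cm⁴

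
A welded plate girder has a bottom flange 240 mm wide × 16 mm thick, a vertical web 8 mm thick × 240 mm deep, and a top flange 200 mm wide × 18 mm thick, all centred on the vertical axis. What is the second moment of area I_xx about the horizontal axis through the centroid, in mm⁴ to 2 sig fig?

I_xx ≈ 1.3 × 10⁸ mm⁴

Break the section into simple shapes (no overlaps), measuring from the bottom-left corner of the bounding box.
Bottom plate: 240 × 16, A = 3 840 mm², y = 8 mm, Ī = 81 920 mm⁴.
Web plate: 8 × 240, A = 1 920 mm², y = 136 mm, Ī = 9 216 000 mm⁴.
Top plate: 200 × 18, A = 3 600 mm², y = 265 mm, Ī = 97 200 mm⁴.
Centroid: ȳ = ΣA·y / ΣA = 133.1 mm.
Transfer each piece to the horizontal axis through the centroid using Ī + A·d² with d = y − 133.1:
  bottom plate: d = -125.1 mm → contributes +60 180 422 mm⁴
  web plate: d = 2.897 mm → contributes +9 232 119 mm⁴
  top plate: d = 131.9 mm → contributes +62 726 161 mm⁴
Total I = 132 138 702 mm⁴.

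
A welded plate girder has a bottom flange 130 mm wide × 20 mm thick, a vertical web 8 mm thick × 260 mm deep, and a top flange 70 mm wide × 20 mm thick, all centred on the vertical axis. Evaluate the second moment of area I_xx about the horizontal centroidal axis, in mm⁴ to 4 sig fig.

Split into non-overlapping primitives; take the origin at the lower-left of the bounding box.
Bottom plate: 130 × 20, A = 2 600 mm², y = 10 mm, Ī = 86666.7 mm⁴.
Web plate: 8 × 260, A = 2 080 mm², y = 150 mm, Ī = 11 717 333 mm⁴.
Top plate: 70 × 20, A = 1 400 mm², y = 290 mm, Ī = 46666.7 mm⁴.
Centroid: ȳ = ΣA·y / ΣA = 122.368 mm.
Transfer each piece to the horizontal centroidal axis using Ī + A·d² with d = y − 122.368:
  bottom plate: d = -112.368 mm → contributes +32 915 988 mm⁴
  web plate: d = 27.6316 mm → contributes +13 305 422 mm⁴
  top plate: d = 167.632 mm → contributes +39 387 151 mm⁴
Total I = 85 608 561 mm⁴.

I_xx ≈ 8.561 × 10⁷ mm⁴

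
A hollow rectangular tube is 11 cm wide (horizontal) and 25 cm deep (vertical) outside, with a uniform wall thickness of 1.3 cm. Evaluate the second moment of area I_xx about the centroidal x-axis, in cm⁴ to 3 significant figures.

Split into non-overlapping primitives; take the origin at the lower-left of the bounding box.
Outer rectangle: 11 × 25, A = 275 cm², y = 12.5 cm, Ī = 14 323 cm⁴.
Inner void (subtracted): 8.4 × 22.4, A = 188.16 cm², y = 12.5 cm, Ī = 7867.6 cm⁴.
By symmetry the centroid is at mid-height, ȳ = 12.5 cm.
All pieces are centred on the centroidal x-axis, so I = ΣĪ (holes subtracted) = 6455.3 cm⁴.

I_xx ≈ 6460 cm⁴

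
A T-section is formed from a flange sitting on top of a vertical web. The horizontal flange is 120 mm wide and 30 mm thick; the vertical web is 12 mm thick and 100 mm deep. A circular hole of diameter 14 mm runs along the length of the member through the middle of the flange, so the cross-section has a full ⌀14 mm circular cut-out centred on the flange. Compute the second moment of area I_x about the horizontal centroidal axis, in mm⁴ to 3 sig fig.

Split into non-overlapping primitives; take the origin at the lower-left of the bounding box.
Flange: 120 × 30, A = 3 600 mm², y = 115 mm, Ī = 270 000 mm⁴.
Web: 12 × 100, A = 1 200 mm², y = 50 mm, Ī = 1 000 000 mm⁴.
Hole (subtracted): ⌀14, A = 153.94 mm², y = 115 mm, Ī = 1885.7 mm⁴.
Centroid: ȳ = ΣA·y / ΣA = 98.212 mm.
Transfer each piece to the horizontal centroidal axis using Ī + A·d² with d = y − 98.212:
  flange: d = 16.788 mm → contributes +1 284 663 mm⁴
  web: d = -48.212 mm → contributes +3 789 229 mm⁴
  hole: d = 16.788 mm → contributes −45 273 mm⁴
Total I = 5 028 618 mm⁴.

I_x ≈ 5.03 × 10⁶ mm⁴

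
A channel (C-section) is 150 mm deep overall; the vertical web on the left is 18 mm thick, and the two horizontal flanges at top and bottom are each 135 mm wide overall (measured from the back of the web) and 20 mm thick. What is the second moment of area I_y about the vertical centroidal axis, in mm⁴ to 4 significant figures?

I_y ≈ 1.321 × 10⁷ mm⁴

Decompose the section into non-overlapping parts with the origin at the bottom-left of its bounding rectangle.
Web: 18 × 150, A = 2 700 mm², x = 9 mm, Ī = 72 900 mm⁴.
Top flange (beyond web): 117 × 20, A = 2 340 mm², x = 76.5 mm, Ī = 2 669 355 mm⁴.
Bottom flange (beyond web): 117 × 20, A = 2 340 mm², x = 76.5 mm, Ī = 2 669 355 mm⁴.
Centroid: x̄ = ΣA·x / ΣA = 51.8049 mm.
Transfer each piece to the vertical centroidal axis using Ī + A·d² with d = x − 51.8049:
  web: d = -42.8049 mm → contributes +5 019 995 mm⁴
  top flange (beyond web): d = 24.6951 mm → contributes +4 096 402 mm⁴
  bottom flange (beyond web): d = 24.6951 mm → contributes +4 096 402 mm⁴
Total I = 13 212 799 mm⁴.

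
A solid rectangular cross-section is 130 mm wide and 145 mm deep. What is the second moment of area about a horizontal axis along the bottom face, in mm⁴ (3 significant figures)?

I_base ≈ 1.32 × 10⁸ mm⁴

The section: 130 × 145, A = 18 850 mm², y = 72.5 mm, Ī = 33 026 771 mm⁴.
Transfer it to a horizontal axis along the bottom face using Ī + A·d² with d = y − 0:
  the section: d = 72.5 mm → contributes +132 107 083 mm⁴
Total I = 132 107 083 mm⁴.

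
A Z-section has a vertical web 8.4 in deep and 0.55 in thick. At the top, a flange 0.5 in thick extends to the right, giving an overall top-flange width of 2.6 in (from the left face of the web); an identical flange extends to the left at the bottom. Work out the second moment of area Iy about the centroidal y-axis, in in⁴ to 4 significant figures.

Treat the section as a set of non-overlapping primitives; coordinates are from the bounding-box lower-left.
Web: 0.55 × 8.4, A = 4.62 in², x = 2.325 in, Ī = 0.116463 in⁴.
Top flange (beyond web): 2.05 × 0.5, A = 1.025 in², x = 3.625 in, Ī = 0.358964 in⁴.
Bottom flange (beyond web): 2.05 × 0.5, A = 1.025 in², x = 1.025 in, Ī = 0.358964 in⁴.
Centroid: x̄ = ΣA·x / ΣA = 2.325 in.
Transfer each piece to the centroidal y-axis using Ī + A·d² with d = x − 2.325:
  web: d = 0 in → contributes +0.116463 in⁴
  top flange (beyond web): d = 1.3 in → contributes +2.09121 in⁴
  bottom flange (beyond web): d = -1.3 in → contributes +2.09121 in⁴
Total I = 4.29889 in⁴.

Iy ≈ 4.299 in⁴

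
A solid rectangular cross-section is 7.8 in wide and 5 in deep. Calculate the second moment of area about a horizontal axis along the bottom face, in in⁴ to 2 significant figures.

I_base ≈ 330 in⁴

The section: 7.8 × 5, A = 39 in², y = 2.5 in, Ī = 81.25 in⁴.
Transfer it to a horizontal axis along the bottom face using Ī + A·d² with d = y − 0:
  the section: d = 2.5 in → contributes +325 in⁴
Total I = 325 in⁴.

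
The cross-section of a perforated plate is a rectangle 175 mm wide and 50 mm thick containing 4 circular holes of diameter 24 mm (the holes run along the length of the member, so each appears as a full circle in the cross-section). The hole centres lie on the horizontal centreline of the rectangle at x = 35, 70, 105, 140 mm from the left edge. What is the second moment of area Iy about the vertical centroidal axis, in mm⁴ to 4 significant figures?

Iy ≈ 1.949 × 10⁷ mm⁴

Treat the section as a set of non-overlapping primitives; coordinates are from the bounding-box lower-left.
Plate: 175 × 50, A = 8 750 mm², x = 87.5 mm, Ī = 22 330 729 mm⁴.
Hole 1 (subtracted): ⌀24, A = 452.389 mm², x = 35 mm, Ī = 16 286 mm⁴.
Hole 2 (subtracted): ⌀24, A = 452.389 mm², x = 70 mm, Ī = 16 286 mm⁴.
Hole 3 (subtracted): ⌀24, A = 452.389 mm², x = 105 mm, Ī = 16 286 mm⁴.
Hole 4 (subtracted): ⌀24, A = 452.389 mm², x = 140 mm, Ī = 16 286 mm⁴.
By symmetry the centroid is at mid-width, x̄ = 87.5 mm.
Transfer each piece to the vertical centroidal axis using Ī + A·d² with d = x − 87.5:
  plate: d = 0 mm → contributes +22 330 729 mm⁴
  hole 1: d = -52.5 mm → contributes −1 263 184 mm⁴
  hole 2: d = -17.5 mm → contributes −154 830 mm⁴
  hole 3: d = 17.5 mm → contributes −154 830 mm⁴
  hole 4: d = 52.5 mm → contributes −1 263 184 mm⁴
Total I = 19 494 700 mm⁴.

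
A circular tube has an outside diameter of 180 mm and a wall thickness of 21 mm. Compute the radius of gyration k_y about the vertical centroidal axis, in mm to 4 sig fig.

Treat the section as a set of non-overlapping primitives; coordinates are from the bounding-box lower-left.
Outer circle: ⌀180, A = 25446.9 mm², x = 90 mm, Ī = 51 529 974 mm⁴.
Bore (subtracted): ⌀138, A = 14957.1 mm², x = 90 mm, Ī = 17 802 715 mm⁴.
By symmetry the centroid is at mid-width, x̄ = 90 mm.
All pieces are centred on the vertical centroidal axis, so I = ΣĪ (holes subtracted) = 33 727 258 mm⁴.
Radius of gyration: k = √(I/A) = √(33 727 258 / 10489.8) = 56.7032 mm.

k_y ≈ 56.70 mm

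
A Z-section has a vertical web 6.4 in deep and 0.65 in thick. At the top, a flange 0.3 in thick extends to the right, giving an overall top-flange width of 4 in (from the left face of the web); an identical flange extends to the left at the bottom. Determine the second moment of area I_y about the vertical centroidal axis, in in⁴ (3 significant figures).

I_y ≈ 10.1 in⁴

Treat the section as a set of non-overlapping primitives; coordinates are from the bounding-box lower-left.
Web: 0.65 × 6.4, A = 4.16 in², x = 3.675 in, Ī = 0.14647 in⁴.
Top flange (beyond web): 3.35 × 0.3, A = 1.005 in², x = 5.675 in, Ī = 0.93988 in⁴.
Bottom flange (beyond web): 3.35 × 0.3, A = 1.005 in², x = 1.675 in, Ī = 0.93988 in⁴.
Centroid: x̄ = ΣA·x / ΣA = 3.675 in.
Transfer each piece to the vertical centroidal axis using Ī + A·d² with d = x − 3.675:
  web: d = 0 in → contributes +0.14647 in⁴
  top flange (beyond web): d = 2 in → contributes +4.9599 in⁴
  bottom flange (beyond web): d = -2 in → contributes +4.9599 in⁴
Total I = 10.066 in⁴.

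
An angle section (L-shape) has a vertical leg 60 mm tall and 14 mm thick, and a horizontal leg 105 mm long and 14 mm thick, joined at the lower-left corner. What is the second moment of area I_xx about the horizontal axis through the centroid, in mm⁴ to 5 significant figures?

Decompose the section into non-overlapping parts with the origin at the bottom-left of its bounding rectangle.
Vertical leg: 14 × 60, A = 840 mm², y = 30 mm, Ī = 252 000 mm⁴.
Horizontal leg (remainder): 91 × 14, A = 1 274 mm², y = 7 mm, Ī = 20808.67 mm⁴.
Centroid: ȳ = ΣA·y / ΣA = 16.13907 mm.
Transfer each piece to the horizontal axis through the centroid using Ī + A·d² with d = y − 16.13907:
  vertical leg: d = 13.86093 mm → contributes +413385.3 mm⁴
  horizontal leg (remainder): d = -9.139073 mm → contributes +127216.5 mm⁴
Total I = 540601.8 mm⁴.

I_xx ≈ 5.4060 × 10⁵ mm⁴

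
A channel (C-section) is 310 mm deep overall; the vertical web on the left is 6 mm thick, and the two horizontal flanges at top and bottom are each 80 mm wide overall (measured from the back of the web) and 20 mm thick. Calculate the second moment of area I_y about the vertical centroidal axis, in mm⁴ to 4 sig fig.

Treat the section as a set of non-overlapping primitives; coordinates are from the bounding-box lower-left.
Web: 6 × 310, A = 1 860 mm², x = 3 mm, Ī = 5 580 mm⁴.
Top flange (beyond web): 74 × 20, A = 1 480 mm², x = 43 mm, Ī = 675 373 mm⁴.
Bottom flange (beyond web): 74 × 20, A = 1 480 mm², x = 43 mm, Ī = 675 373 mm⁴.
Centroid: x̄ = ΣA·x / ΣA = 27.5643 mm.
Transfer each piece to the vertical centroidal axis using Ī + A·d² with d = x − 27.5643:
  web: d = -24.5643 mm → contributes +1 127 914 mm⁴
  top flange (beyond web): d = 15.4357 mm → contributes +1 027 999 mm⁴
  bottom flange (beyond web): d = 15.4357 mm → contributes +1 027 999 mm⁴
Total I = 3 183 912 mm⁴.

I_y ≈ 3.184 × 10⁶ mm⁴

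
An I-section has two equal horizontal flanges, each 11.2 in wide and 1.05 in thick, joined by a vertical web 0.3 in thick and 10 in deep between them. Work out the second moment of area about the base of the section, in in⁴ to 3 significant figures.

Break the section into simple shapes (no overlaps), measuring from the bottom-left corner of the bounding box.
Bottom flange: 11.2 × 1.05, A = 11.76 in², y = 0.525 in, Ī = 1.0805 in⁴.
Web: 0.3 × 10, A = 3 in², y = 6.05 in, Ī = 25 in⁴.
Top flange: 11.2 × 1.05, A = 11.76 in², y = 11.575 in, Ī = 1.0805 in⁴.
Transfer each piece to a horizontal axis along the bottom face using Ī + A·d² with d = y − 0:
  bottom flange: d = 0.525 in → contributes +4.3218 in⁴
  web: d = 6.05 in → contributes +134.81 in⁴
  top flange: d = 11.575 in → contributes +1576.7 in⁴
Total I = 1715.8 in⁴.

I_base ≈ 1720 in⁴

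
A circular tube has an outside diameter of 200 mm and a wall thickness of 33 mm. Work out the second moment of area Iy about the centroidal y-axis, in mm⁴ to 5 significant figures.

Break the section into simple shapes (no overlaps), measuring from the bottom-left corner of the bounding box.
Outer circle: ⌀200, A = 31415.93 mm², x = 100 mm, Ī = 78 539 816 mm⁴.
Bore (subtracted): ⌀134, A = 14102.61 mm², x = 100 mm, Ī = 15 826 653 mm⁴.
By symmetry the centroid is at mid-width, x̄ = 100 mm.
All pieces are centred on the centroidal y-axis, so I = ΣĪ (holes subtracted) = 62 713 163 mm⁴.

Iy ≈ 6.2713 × 10⁷ mm⁴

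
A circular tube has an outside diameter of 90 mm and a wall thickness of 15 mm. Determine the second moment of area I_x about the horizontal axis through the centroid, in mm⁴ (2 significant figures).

I_x ≈ 2.6 × 10⁶ mm⁴

Split into non-overlapping primitives; take the origin at the lower-left of the bounding box.
Outer circle: ⌀90, A = 6 362 mm², y = 45 mm, Ī = 3 220 623 mm⁴.
Bore (subtracted): ⌀60, A = 2 827 mm², y = 45 mm, Ī = 636 173 mm⁴.
By symmetry the centroid is at mid-height, ȳ = 45 mm.
All pieces are centred on the horizontal axis through the centroid, so I = ΣĪ (holes subtracted) = 2 584 451 mm⁴.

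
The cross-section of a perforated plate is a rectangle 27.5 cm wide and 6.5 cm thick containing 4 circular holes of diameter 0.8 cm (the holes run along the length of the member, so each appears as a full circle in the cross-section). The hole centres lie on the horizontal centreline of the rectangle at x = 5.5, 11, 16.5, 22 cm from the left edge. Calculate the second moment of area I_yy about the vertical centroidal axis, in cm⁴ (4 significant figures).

I_yy ≈ 1.119 × 10⁴ cm⁴

Break the section into simple shapes (no overlaps), measuring from the bottom-left corner of the bounding box.
Plate: 27.5 × 6.5, A = 178.75 cm², x = 13.75 cm, Ī = 11 265 cm⁴.
Hole 1 (subtracted): ⌀0.8, A = 0.502655 cm², x = 5.5 cm, Ī = 0.0201062 cm⁴.
Hole 2 (subtracted): ⌀0.8, A = 0.502655 cm², x = 11 cm, Ī = 0.0201062 cm⁴.
Hole 3 (subtracted): ⌀0.8, A = 0.502655 cm², x = 16.5 cm, Ī = 0.0201062 cm⁴.
Hole 4 (subtracted): ⌀0.8, A = 0.502655 cm², x = 22 cm, Ī = 0.0201062 cm⁴.
By symmetry the centroid is at mid-width, x̄ = 13.75 cm.
Transfer each piece to the vertical centroidal axis using Ī + A·d² with d = x − 13.75:
  plate: d = 0 cm → contributes +11 265 cm⁴
  hole 1: d = -8.25 cm → contributes −34.2321 cm⁴
  hole 2: d = -2.75 cm → contributes −3.82143 cm⁴
  hole 3: d = 2.75 cm → contributes −3.82143 cm⁴
  hole 4: d = 8.25 cm → contributes −34.2321 cm⁴
Total I = 11188.9 cm⁴.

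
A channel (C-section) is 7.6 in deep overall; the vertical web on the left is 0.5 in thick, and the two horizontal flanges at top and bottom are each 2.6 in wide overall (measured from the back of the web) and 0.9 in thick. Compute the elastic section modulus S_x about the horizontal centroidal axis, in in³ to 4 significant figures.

Break the section into simple shapes (no overlaps), measuring from the bottom-left corner of the bounding box.
Web: 0.5 × 7.6, A = 3.8 in², y = 3.8 in, Ī = 18.2907 in⁴.
Top flange (beyond web): 2.1 × 0.9, A = 1.89 in², y = 7.15 in, Ī = 0.127575 in⁴.
Bottom flange (beyond web): 2.1 × 0.9, A = 1.89 in², y = 0.45 in, Ī = 0.127575 in⁴.
By symmetry the centroid is at mid-height, ȳ = 3.8 in.
Transfer each piece to the horizontal centroidal axis using Ī + A·d² with d = y − 3.8:
  web: d = 0 in → contributes +18.2907 in⁴
  top flange (beyond web): d = 3.35 in → contributes +21.3381 in⁴
  bottom flange (beyond web): d = -3.35 in → contributes +21.3381 in⁴
Total I = 60.9669 in⁴.
Extreme fibre distance c = 3.8 in; S = I/c = 16.0439 in³.

S_x ≈ 16.04 in³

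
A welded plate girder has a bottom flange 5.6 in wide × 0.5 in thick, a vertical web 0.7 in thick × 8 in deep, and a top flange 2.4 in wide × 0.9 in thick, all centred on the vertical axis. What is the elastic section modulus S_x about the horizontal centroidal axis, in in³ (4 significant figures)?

Split into non-overlapping primitives; take the origin at the lower-left of the bounding box.
Bottom plate: 5.6 × 0.5, A = 2.8 in², y = 0.25 in, Ī = 0.0583333 in⁴.
Web plate: 0.7 × 8, A = 5.6 in², y = 4.5 in, Ī = 29.8667 in⁴.
Top plate: 2.4 × 0.9, A = 2.16 in², y = 8.95 in, Ī = 0.1458 in⁴.
Centroid: ȳ = ΣA·y / ΣA = 4.28333 in.
Transfer each piece to the horizontal centroidal axis using Ī + A·d² with d = y − 4.28333:
  bottom plate: d = -4.03333 in → contributes +45.6081 in⁴
  web plate: d = 0.216667 in → contributes +30.1296 in⁴
  top plate: d = 4.66667 in → contributes +47.1858 in⁴
Total I = 122.923 in⁴.
Extreme fibre distance c = 5.11667 in; S = I/c = 24.0241 in³.

S_x ≈ 24.02 in³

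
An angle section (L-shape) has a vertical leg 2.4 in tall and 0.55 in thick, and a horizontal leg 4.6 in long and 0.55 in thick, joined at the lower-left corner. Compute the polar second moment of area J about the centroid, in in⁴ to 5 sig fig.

Split into non-overlapping primitives; take the origin at the lower-left of the bounding box.
Vertical leg: 0.55 × 2.4, A = 1.32 in², y = 1.2 in, Ī = 0.6336 in⁴.
Horizontal leg (remainder): 4.05 × 0.55, A = 2.2275 in², y = 0.275 in, Ī = 0.05615156 in⁴.
Centroid: ȳ = ΣA·y / ΣA = 0.619186 in.
Transfer each piece to the centroidal x-axis using Ī + A·d² with d = y − 0.619186:
  vertical leg: d = 0.580814 in → contributes +1.078895 in⁴
  horizontal leg (remainder): d = -0.344186 in → contributes +0.3200302 in⁴
Total I = 1.398925 in⁴.
For the y-axis: x̄ = 1.719186 in.
Repeating about the centroidal y-axis gives I_y = 7.462538 in⁴.
Polar second moment: J = I_x + I_y = 8.861463 in⁴.

J ≈ 8.8615 in⁴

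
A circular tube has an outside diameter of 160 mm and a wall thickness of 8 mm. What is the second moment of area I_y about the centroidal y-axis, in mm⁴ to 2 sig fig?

Treat the section as a set of non-overlapping primitives; coordinates are from the bounding-box lower-left.
Outer circle: ⌀160, A = 20 106 mm², x = 80 mm, Ī = 32 169 909 mm⁴.
Bore (subtracted): ⌀144, A = 16 286 mm², x = 80 mm, Ī = 21 106 677 mm⁴.
By symmetry the centroid is at mid-width, x̄ = 80 mm.
All pieces are centred on the centroidal y-axis, so I = ΣĪ (holes subtracted) = 11 063 232 mm⁴.

I_y ≈ 1.1 × 10⁷ mm⁴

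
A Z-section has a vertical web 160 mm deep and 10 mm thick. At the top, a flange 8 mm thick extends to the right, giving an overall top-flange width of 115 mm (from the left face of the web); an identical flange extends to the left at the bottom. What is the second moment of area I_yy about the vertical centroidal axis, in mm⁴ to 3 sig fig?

I_yy ≈ 7.11 × 10⁶ mm⁴

Split into non-overlapping primitives; take the origin at the lower-left of the bounding box.
Web: 10 × 160, A = 1 600 mm², x = 110 mm, Ī = 13 333 mm⁴.
Top flange (beyond web): 105 × 8, A = 840 mm², x = 167.5 mm, Ī = 771 750 mm⁴.
Bottom flange (beyond web): 105 × 8, A = 840 mm², x = 52.5 mm, Ī = 771 750 mm⁴.
Centroid: x̄ = ΣA·x / ΣA = 110 mm.
Transfer each piece to the vertical centroidal axis using Ī + A·d² with d = x − 110:
  web: d = 0 mm → contributes +13 333 mm⁴
  top flange (beyond web): d = 57.5 mm → contributes +3 549 000 mm⁴
  bottom flange (beyond web): d = -57.5 mm → contributes +3 549 000 mm⁴
Total I = 7 111 333 mm⁴.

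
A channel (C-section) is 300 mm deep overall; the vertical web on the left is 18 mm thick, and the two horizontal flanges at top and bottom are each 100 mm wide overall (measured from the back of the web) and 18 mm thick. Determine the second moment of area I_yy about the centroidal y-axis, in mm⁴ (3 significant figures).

Treat the section as a set of non-overlapping primitives; coordinates are from the bounding-box lower-left.
Web: 18 × 300, A = 5 400 mm², x = 9 mm, Ī = 145 800 mm⁴.
Top flange (beyond web): 82 × 18, A = 1 476 mm², x = 59 mm, Ī = 827 052 mm⁴.
Bottom flange (beyond web): 82 × 18, A = 1 476 mm², x = 59 mm, Ī = 827 052 mm⁴.
Centroid: x̄ = ΣA·x / ΣA = 26.672 mm.
Transfer each piece to the centroidal y-axis using Ī + A·d² with d = x − 26.672:
  web: d = -17.672 mm → contributes +1 832 297 mm⁴
  top flange (beyond web): d = 32.328 mm → contributes +2 369 579 mm⁴
  bottom flange (beyond web): d = 32.328 mm → contributes +2 369 579 mm⁴
Total I = 6 571 456 mm⁴.

I_yy ≈ 6.57 × 10⁶ mm⁴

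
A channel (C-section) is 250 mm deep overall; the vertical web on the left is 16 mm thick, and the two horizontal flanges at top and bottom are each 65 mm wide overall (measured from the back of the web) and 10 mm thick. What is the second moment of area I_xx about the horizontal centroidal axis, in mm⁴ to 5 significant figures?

I_xx ≈ 3.4954 × 10⁷ mm⁴

Split into non-overlapping primitives; take the origin at the lower-left of the bounding box.
Web: 16 × 250, A = 4 000 mm², y = 125 mm, Ī = 20 833 333 mm⁴.
Top flange (beyond web): 49 × 10, A = 490 mm², y = 245 mm, Ī = 4083.333 mm⁴.
Bottom flange (beyond web): 49 × 10, A = 490 mm², y = 5 mm, Ī = 4083.333 mm⁴.
By symmetry the centroid is at mid-height, ȳ = 125 mm.
Transfer each piece to the horizontal centroidal axis using Ī + A·d² with d = y − 125:
  web: d = 0 mm → contributes +20 833 333 mm⁴
  top flange (beyond web): d = 120 mm → contributes +7 060 083 mm⁴
  bottom flange (beyond web): d = -120 mm → contributes +7 060 083 mm⁴
Total I = 34 953 500 mm⁴.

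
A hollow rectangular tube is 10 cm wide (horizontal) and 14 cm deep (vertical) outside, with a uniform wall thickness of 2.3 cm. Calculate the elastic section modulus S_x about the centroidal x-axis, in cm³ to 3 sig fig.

S_x ≈ 273 cm³

Break the section into simple shapes (no overlaps), measuring from the bottom-left corner of the bounding box.
Outer rectangle: 10 × 14, A = 140 cm², y = 7 cm, Ī = 2286.7 cm⁴.
Inner void (subtracted): 5.4 × 9.4, A = 50.76 cm², y = 7 cm, Ī = 373.76 cm⁴.
By symmetry the centroid is at mid-height, ȳ = 7 cm.
All pieces are centred on the centroidal x-axis, so I = ΣĪ (holes subtracted) = 1912.9 cm⁴.
Extreme fibre distance c = 7 cm; S = I/c = 273.27 cm³.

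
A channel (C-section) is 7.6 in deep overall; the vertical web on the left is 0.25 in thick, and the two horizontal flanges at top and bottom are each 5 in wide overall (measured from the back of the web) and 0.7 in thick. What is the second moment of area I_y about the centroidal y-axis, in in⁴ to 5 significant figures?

I_y ≈ 21.749 in⁴

Split into non-overlapping primitives; take the origin at the lower-left of the bounding box.
Web: 0.25 × 7.6, A = 1.9 in², x = 0.125 in, Ī = 0.009895833 in⁴.
Top flange (beyond web): 4.75 × 0.7, A = 3.325 in², x = 2.625 in, Ī = 6.251693 in⁴.
Bottom flange (beyond web): 4.75 × 0.7, A = 3.325 in², x = 2.625 in, Ī = 6.251693 in⁴.
Centroid: x̄ = ΣA·x / ΣA = 2.069444 in.
Transfer each piece to the centroidal y-axis using Ī + A·d² with d = x − 2.069444:
  web: d = -1.944444 in → contributes +7.193538 in⁴
  top flange (beyond web): d = 0.5555556 in → contributes +7.277927 in⁴
  bottom flange (beyond web): d = 0.5555556 in → contributes +7.277927 in⁴
Total I = 21.74939 in⁴.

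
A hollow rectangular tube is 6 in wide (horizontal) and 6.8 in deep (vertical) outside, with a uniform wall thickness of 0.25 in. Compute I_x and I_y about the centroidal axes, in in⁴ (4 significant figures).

I_x ≈ 42.61 in⁴, I_y ≈ 35.05 in⁴

Treat the section as a set of non-overlapping primitives; coordinates are from the bounding-box lower-left.
Outer rectangle: 6 × 6.8, A = 40.8 in², y = 3.4 in, Ī = 157.216 in⁴.
Inner void (subtracted): 5.5 × 6.3, A = 34.65 in², y = 3.4 in, Ī = 114.605 in⁴.
By symmetry the centroid is at mid-height, ȳ = 3.4 in.
All pieces are centred on the centroidal x-axis, so I = ΣĪ (holes subtracted) = 42.6111 in⁴.
Repeating about the centroidal y-axis gives I_y = 35.0531 in⁴.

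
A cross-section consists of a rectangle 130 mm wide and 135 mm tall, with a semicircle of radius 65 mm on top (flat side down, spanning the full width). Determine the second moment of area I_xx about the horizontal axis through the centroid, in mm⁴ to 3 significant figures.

Break the section into simple shapes (no overlaps), measuring from the bottom-left corner of the bounding box.
Rectangular body: 130 × 135, A = 17 550 mm², y = 67.5 mm, Ī = 26 654 063 mm⁴.
Semicircular cap: semicircle r = 65, A = 6636.6 mm², y = 162.59 mm, Ī = 1 959 230 mm⁴.
Centroid: ȳ = ΣA·y / ΣA = 93.591 mm.
Transfer each piece to the horizontal axis through the centroid using Ī + A·d² with d = y − 93.591:
  rectangular body: d = -26.091 mm → contributes +38 601 125 mm⁴
  semicircular cap: d = 68.996 mm → contributes +33 552 287 mm⁴
Total I = 72 153 412 mm⁴.

I_xx ≈ 7.22 × 10⁷ mm⁴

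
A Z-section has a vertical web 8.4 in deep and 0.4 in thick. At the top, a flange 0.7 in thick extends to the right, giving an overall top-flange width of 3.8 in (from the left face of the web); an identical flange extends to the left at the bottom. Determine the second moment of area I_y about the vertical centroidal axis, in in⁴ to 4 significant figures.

I_y ≈ 21.81 in⁴

Break the section into simple shapes (no overlaps), measuring from the bottom-left corner of the bounding box.
Web: 0.4 × 8.4, A = 3.36 in², x = 3.6 in, Ī = 0.0448 in⁴.
Top flange (beyond web): 3.4 × 0.7, A = 2.38 in², x = 5.5 in, Ī = 2.29273 in⁴.
Bottom flange (beyond web): 3.4 × 0.7, A = 2.38 in², x = 1.7 in, Ī = 2.29273 in⁴.
Centroid: x̄ = ΣA·x / ΣA = 3.6 in.
Transfer each piece to the vertical centroidal axis using Ī + A·d² with d = x − 3.6:
  web: d = 0 in → contributes +0.0448 in⁴
  top flange (beyond web): d = 1.9 in → contributes +10.8845 in⁴
  bottom flange (beyond web): d = -1.9 in → contributes +10.8845 in⁴
Total I = 21.8139 in⁴.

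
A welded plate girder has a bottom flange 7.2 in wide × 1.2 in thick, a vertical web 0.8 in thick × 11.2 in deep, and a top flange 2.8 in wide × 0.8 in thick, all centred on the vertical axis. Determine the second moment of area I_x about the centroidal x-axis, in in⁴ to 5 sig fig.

Decompose the section into non-overlapping parts with the origin at the bottom-left of its bounding rectangle.
Bottom plate: 7.2 × 1.2, A = 8.64 in², y = 0.6 in, Ī = 1.0368 in⁴.
Web plate: 0.8 × 11.2, A = 8.96 in², y = 6.8 in, Ī = 93.66187 in⁴.
Top plate: 2.8 × 0.8, A = 2.24 in², y = 12.8 in, Ī = 0.1194667 in⁴.
Centroid: ȳ = ΣA·y / ΣA = 4.777419 in.
Transfer each piece to the centroidal x-axis using Ī + A·d² with d = y − 4.777419:
  bottom plate: d = -4.177419 in → contributes +151.812 in⁴
  web plate: d = 2.022581 in → contributes +130.3157 in⁴
  top plate: d = 8.022581 in → contributes +144.2899 in⁴
Total I = 426.4176 in⁴.

I_x ≈ 426.42 in⁴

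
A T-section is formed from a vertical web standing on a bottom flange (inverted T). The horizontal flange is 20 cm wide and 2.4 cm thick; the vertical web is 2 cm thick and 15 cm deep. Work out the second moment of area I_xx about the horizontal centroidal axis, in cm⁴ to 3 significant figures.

I_xx ≈ 1980 cm⁴

Split into non-overlapping primitives; take the origin at the lower-left of the bounding box.
Flange: 20 × 2.4, A = 48 cm², y = 1.2 cm, Ī = 23.04 cm⁴.
Web: 2 × 15, A = 30 cm², y = 9.9 cm, Ī = 562.5 cm⁴.
Centroid: ȳ = ΣA·y / ΣA = 4.5462 cm.
Transfer each piece to the horizontal centroidal axis using Ī + A·d² with d = y − 4.5462:
  flange: d = -3.3462 cm → contributes +560.48 cm⁴
  web: d = 5.3538 cm → contributes +1422.4 cm⁴
Total I = 1982.9 cm⁴.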